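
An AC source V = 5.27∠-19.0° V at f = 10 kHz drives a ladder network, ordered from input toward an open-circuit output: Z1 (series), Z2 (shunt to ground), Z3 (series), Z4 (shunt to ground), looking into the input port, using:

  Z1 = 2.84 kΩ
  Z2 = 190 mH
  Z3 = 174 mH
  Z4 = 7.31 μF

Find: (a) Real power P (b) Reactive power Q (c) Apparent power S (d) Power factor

Step 1 — Angular frequency: ω = 2π·f = 2π·1e+04 = 6.283e+04 rad/s.
Step 2 — Component impedances:
  Z1: Z = R = 2840 Ω
  Z2: Z = jωL = j·6.283e+04·0.19 = 0 + j1.194e+04 Ω
  Z3: Z = jωL = j·6.283e+04·0.174 = 0 + j1.093e+04 Ω
  Z4: Z = 1/(jωC) = -j/(ω·C) = 0 - j2.177 Ω
Step 3 — Ladder network (open output): work backward from the far end, alternating series and parallel combinations. Z_in = 2840 + j5706 Ω = 6374∠63.5° Ω.
Step 4 — Source phasor: V = 5.27∠-19.0° V = 4.983 - j1.716 V.
Step 5 — Current: I = V / Z = 0.0001074 - j0.0008198 A = 0.0008268∠-82.5° A.
Step 6 — Complex power: S = V·I* = 0.001942 + j0.003901 VA.
Step 7 — Real power: P = Re(S) = 0.001942 W.
Step 8 — Reactive power: Q = Im(S) = 0.003901 VAR.
Step 9 — Apparent power: |S| = 0.004357 VA.
Step 10 — Power factor: PF = P/|S| = 0.4456 (lagging).

(a) P = 0.001942 W  (b) Q = 0.003901 VAR  (c) S = 0.004357 VA  (d) PF = 0.4456 (lagging)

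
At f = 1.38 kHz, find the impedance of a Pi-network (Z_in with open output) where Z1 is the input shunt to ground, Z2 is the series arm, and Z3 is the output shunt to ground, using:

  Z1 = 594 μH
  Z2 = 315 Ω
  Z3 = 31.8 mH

Step 1 — Angular frequency: ω = 2π·f = 2π·1380 = 8671 rad/s.
Step 2 — Component impedances:
  Z1: Z = jωL = j·8671·0.000594 = 0 + j5.15 Ω
  Z2: Z = R = 315 Ω
  Z3: Z = jωL = j·8671·0.0318 = 0 + j275.7 Ω
Step 3 — With open output, the series arm Z2 and the output shunt Z3 appear in series to ground: Z2 + Z3 = 315 + j275.7 Ω.
Step 4 — Parallel with input shunt Z1: Z_in = Z1 || (Z2 + Z3) = 0.04691 + j5.109 Ω = 5.109∠89.5° Ω.

Z = 0.04691 + j5.109 Ω = 5.109∠89.5° Ω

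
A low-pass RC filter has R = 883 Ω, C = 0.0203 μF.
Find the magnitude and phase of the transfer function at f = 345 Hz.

Step 1 — Angular frequency: ω = 2π·345 = 2168 rad/s.
Step 2 — Transfer function: H(jω) = 1/(1 + jωRC).
Step 3 — Denominator: 1 + jωRC = 1 + j·2168·883·2.03e-08 = 1 + j0.03886.
Step 4 — H = 0.9985 - j0.0388.
Step 5 — Magnitude: |H| = 0.9992 (-0.0 dB); phase: φ = -2.2°.

|H| = 0.9992 (-0.0 dB), φ = -2.2°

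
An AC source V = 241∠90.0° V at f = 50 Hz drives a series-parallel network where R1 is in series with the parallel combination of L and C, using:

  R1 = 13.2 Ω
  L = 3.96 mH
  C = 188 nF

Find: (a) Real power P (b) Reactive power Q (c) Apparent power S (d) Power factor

Step 1 — Angular frequency: ω = 2π·f = 2π·50 = 314.2 rad/s.
Step 2 — Component impedances:
  R1: Z = R = 13.2 Ω
  L: Z = jωL = j·314.2·0.00396 = 0 + j1.244 Ω
  C: Z = 1/(jωC) = -j/(ω·C) = 0 - j1.693e+04 Ω
Step 3 — Parallel branch: L || C = 1/(1/L + 1/C) = 0 + j1.244 Ω.
Step 4 — Series with R1: Z_total = R1 + (L || C) = 13.2 + j1.244 Ω = 13.26∠5.4° Ω.
Step 5 — Source phasor: V = 241∠90.0° V = 0 + j241 V.
Step 6 — Current: I = V / Z = 1.706 + j18.1 A = 18.18∠84.6° A.
Step 7 — Complex power: S = V·I* = 4361 + j411.1 VA.
Step 8 — Real power: P = Re(S) = 4361 W.
Step 9 — Reactive power: Q = Im(S) = 411.1 VAR.
Step 10 — Apparent power: |S| = 4381 VA.
Step 11 — Power factor: PF = P/|S| = 0.9956 (lagging).

(a) P = 4361 W  (b) Q = 411.1 VAR  (c) S = 4381 VA  (d) PF = 0.9956 (lagging)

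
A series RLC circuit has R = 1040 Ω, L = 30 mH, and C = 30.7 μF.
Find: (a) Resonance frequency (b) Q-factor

Step 1 — Resonance condition Im(Z)=0 gives ω₀ = 1/√(LC).
Step 2 — ω₀ = 1/√(0.03·3.07e-05) = 1042 rad/s.
Step 3 — f₀ = ω₀/(2π) = 165.8 Hz.
Step 4 — Series Q: Q = ω₀L/R = 1042·0.03/1040 = 0.03006.

(a) f₀ = 165.8 Hz  (b) Q = 0.03006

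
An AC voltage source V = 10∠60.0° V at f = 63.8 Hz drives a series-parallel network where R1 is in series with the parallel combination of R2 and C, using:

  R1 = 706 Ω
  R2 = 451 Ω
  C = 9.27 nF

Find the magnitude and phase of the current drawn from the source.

Step 1 — Angular frequency: ω = 2π·f = 2π·63.8 = 400.9 rad/s.
Step 2 — Component impedances:
  R1: Z = R = 706 Ω
  R2: Z = R = 451 Ω
  C: Z = 1/(jωC) = -j/(ω·C) = 0 - j2.691e+05 Ω
Step 3 — Parallel branch: R2 || C = 1/(1/R2 + 1/C) = 451 - j0.7558 Ω.
Step 4 — Series with R1: Z_total = R1 + (R2 || C) = 1157 - j0.7558 Ω = 1157∠-0.0° Ω.
Step 5 — Source phasor: V = 10∠60.0° V = 5 + j8.66 V.
Step 6 — Ohm's law: I = V / Z_total = (5 + j8.66) / (1157 - j0.7558) = 0.004317 + j0.007488 A.
Step 7 — Convert to polar: |I| = 0.008643 A, ∠I = 60.0°.

I = 0.008643∠60.0° A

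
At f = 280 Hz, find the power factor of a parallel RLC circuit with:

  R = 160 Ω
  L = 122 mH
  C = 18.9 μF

Step 1 — Angular frequency: ω = 2π·f = 2π·280 = 1759 rad/s.
Step 2 — Component impedances:
  R: Z = R = 160 Ω
  L: Z = jωL = j·1759·0.122 = 0 + j214.6 Ω
  C: Z = 1/(jωC) = -j/(ω·C) = 0 - j30.07 Ω
Step 3 — Parallel combination: 1/Z_total = 1/R + 1/L + 1/C; Z_total = 7.297 - j33.38 Ω = 34.17∠-77.7° Ω.
Step 4 — Power factor: PF = cos(φ) = Re(Z)/|Z| = 7.2968/34.169 = 0.2136.
Step 5 — Type: Im(Z) = -33.38 ⇒ leading (phase φ = -77.7°).

PF = 0.2136 (leading, φ = -77.7°)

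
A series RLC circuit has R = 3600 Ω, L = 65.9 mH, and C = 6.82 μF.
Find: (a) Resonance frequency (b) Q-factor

Step 1 — Resonance condition Im(Z)=0 gives ω₀ = 1/√(LC).
Step 2 — ω₀ = 1/√(0.0659·6.82e-06) = 1492 rad/s.
Step 3 — f₀ = ω₀/(2π) = 237.4 Hz.
Step 4 — Series Q: Q = ω₀L/R = 1492·0.0659/3600 = 0.02731.

(a) f₀ = 237.4 Hz  (b) Q = 0.02731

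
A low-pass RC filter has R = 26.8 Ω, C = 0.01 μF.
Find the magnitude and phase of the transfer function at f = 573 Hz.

Step 1 — Angular frequency: ω = 2π·573 = 3600 rad/s.
Step 2 — Transfer function: H(jω) = 1/(1 + jωRC).
Step 3 — Denominator: 1 + jωRC = 1 + j·3600·26.8·1e-08 = 1 + j0.0009649.
Step 4 — H = 1 - j0.0009649.
Step 5 — Magnitude: |H| = 1 (-0.0 dB); phase: φ = -0.1°.

|H| = 1 (-0.0 dB), φ = -0.1°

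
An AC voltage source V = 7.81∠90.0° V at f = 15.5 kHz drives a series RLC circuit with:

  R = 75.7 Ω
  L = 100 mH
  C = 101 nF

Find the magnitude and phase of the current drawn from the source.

Step 1 — Angular frequency: ω = 2π·f = 2π·1.55e+04 = 9.739e+04 rad/s.
Step 2 — Component impedances:
  R: Z = R = 75.7 Ω
  L: Z = jωL = j·9.739e+04·0.1 = 0 + j9739 Ω
  C: Z = 1/(jωC) = -j/(ω·C) = 0 - j101.7 Ω
Step 3 — Series combination: Z_total = R + L + C = 75.7 + j9637 Ω = 9638∠89.5° Ω.
Step 4 — Source phasor: V = 7.81∠90.0° V = 0 + j7.81 V.
Step 5 — Ohm's law: I = V / Z_total = (0 + j7.81) / (75.7 + j9637) = 0.0008103 + j6.365e-06 A.
Step 6 — Convert to polar: |I| = 0.0008104 A, ∠I = 0.5°.

I = 0.0008104∠0.5° A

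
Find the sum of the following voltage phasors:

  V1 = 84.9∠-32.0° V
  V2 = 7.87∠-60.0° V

Step 1 — Convert each phasor to rectangular form:
  V1 = 84.9·(cos(-32.0°) + j·sin(-32.0°)) = 72 - j44.99 V
  V2 = 7.87·(cos(-60.0°) + j·sin(-60.0°)) = 3.935 - j6.816 V
Step 2 — Sum components: V_total = 75.93 - j51.81 V.
Step 3 — Convert to polar: |V_total| = 91.92 V, ∠V_total = -34.3°.

V_total = 91.92∠-34.3° V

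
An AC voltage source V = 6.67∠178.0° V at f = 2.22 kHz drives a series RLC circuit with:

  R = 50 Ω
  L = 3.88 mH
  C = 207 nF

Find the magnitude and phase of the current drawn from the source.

Step 1 — Angular frequency: ω = 2π·f = 2π·2220 = 1.395e+04 rad/s.
Step 2 — Component impedances:
  R: Z = R = 50 Ω
  L: Z = jωL = j·1.395e+04·0.00388 = 0 + j54.12 Ω
  C: Z = 1/(jωC) = -j/(ω·C) = 0 - j346.3 Ω
Step 3 — Series combination: Z_total = R + L + C = 50 - j292.2 Ω = 296.5∠-80.3° Ω.
Step 4 — Source phasor: V = 6.67∠178.0° V = -6.666 + j0.2328 V.
Step 5 — Ohm's law: I = V / Z_total = (-6.666 + j0.2328) / (50 - j292.2) = -0.004566 - j0.02203 A.
Step 6 — Convert to polar: |I| = 0.0225 A, ∠I = -101.7°.

I = 0.0225∠-101.7° A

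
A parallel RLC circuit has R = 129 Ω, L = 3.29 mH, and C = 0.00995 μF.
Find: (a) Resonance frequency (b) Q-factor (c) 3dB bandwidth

Step 1 — Resonance: ω₀ = 1/√(LC) = 1/√(0.00329·9.95e-09) = 1.748e+05 rad/s.
Step 2 — f₀ = ω₀/(2π) = 2.782e+04 Hz.
Step 3 — Parallel Q: Q = R/(ω₀L) = 129/(1.748e+05·0.00329) = 0.2243.
Step 4 — Bandwidth: Δω = ω₀/Q = 7.791e+05 rad/s; BW = Δω/(2π) = 1.24e+05 Hz.

(a) f₀ = 2.782e+04 Hz  (b) Q = 0.2243  (c) BW = 1.24e+05 Hz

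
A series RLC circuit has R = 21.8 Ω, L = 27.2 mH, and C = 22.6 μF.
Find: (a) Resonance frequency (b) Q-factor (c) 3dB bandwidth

Step 1 — Resonance: ω₀ = 1/√(LC) = 1/√(0.0272·2.26e-05) = 1275 rad/s.
Step 2 — f₀ = ω₀/(2π) = 203 Hz.
Step 3 — Series Q: Q = ω₀L/R = 1275·0.0272/21.8 = 1.591.
Step 4 — Bandwidth: Δω = ω₀/Q = 801.5 rad/s; BW = Δω/(2π) = 127.6 Hz.

(a) f₀ = 203 Hz  (b) Q = 1.591  (c) BW = 127.6 Hz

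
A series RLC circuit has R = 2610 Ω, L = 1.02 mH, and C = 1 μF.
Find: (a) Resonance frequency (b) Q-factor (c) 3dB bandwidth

Step 1 — Resonance condition Im(Z)=0 gives ω₀ = 1/√(LC).
Step 2 — ω₀ = 1/√(0.00102·1e-06) = 3.131e+04 rad/s.
Step 3 — f₀ = ω₀/(2π) = 4983 Hz.
Step 4 — Series Q: Q = ω₀L/R = 3.131e+04·0.00102/2610 = 0.01224.
Step 5 — 3dB bandwidth: Δω = ω₀/Q = 2.559e+06 rad/s; BW = Δω/(2π) = 4.072e+05 Hz.

(a) f₀ = 4983 Hz  (b) Q = 0.01224  (c) BW = 4.072e+05 Hz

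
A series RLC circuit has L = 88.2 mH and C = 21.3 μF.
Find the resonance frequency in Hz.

Step 1 — Resonance condition Im(Z)=0 gives ω₀ = 1/√(LC).
Step 2 — ω₀ = 1/√(0.0882·2.13e-05) = 729.6 rad/s.
Step 3 — f₀ = ω₀/(2π) = 116.1 Hz.

f₀ = 116.1 Hz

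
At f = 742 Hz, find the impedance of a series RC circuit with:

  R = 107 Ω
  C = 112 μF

Step 1 — Angular frequency: ω = 2π·f = 2π·742 = 4662 rad/s.
Step 2 — Component impedances:
  R: Z = R = 107 Ω
  C: Z = 1/(jωC) = -j/(ω·C) = 0 - j1.915 Ω
Step 3 — Series combination: Z_total = R + C = 107 - j1.915 Ω = 107∠-1.0° Ω.

Z = 107 - j1.915 Ω = 107∠-1.0° Ω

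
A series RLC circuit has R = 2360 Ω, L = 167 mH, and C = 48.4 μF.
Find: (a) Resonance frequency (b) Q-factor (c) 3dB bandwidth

Step 1 — Resonance condition Im(Z)=0 gives ω₀ = 1/√(LC).
Step 2 — ω₀ = 1/√(0.167·4.84e-05) = 351.7 rad/s.
Step 3 — f₀ = ω₀/(2π) = 55.98 Hz.
Step 4 — Series Q: Q = ω₀L/R = 351.7·0.167/2360 = 0.02489.
Step 5 — 3dB bandwidth: Δω = ω₀/Q = 1.413e+04 rad/s; BW = Δω/(2π) = 2249 Hz.

(a) f₀ = 55.98 Hz  (b) Q = 0.02489  (c) BW = 2249 Hz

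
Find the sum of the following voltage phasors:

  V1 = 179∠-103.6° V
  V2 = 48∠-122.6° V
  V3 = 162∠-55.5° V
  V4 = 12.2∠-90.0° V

Step 1 — Convert each phasor to rectangular form:
  V1 = 179·(cos(-103.6°) + j·sin(-103.6°)) = -42.09 - j174 V
  V2 = 48·(cos(-122.6°) + j·sin(-122.6°)) = -25.86 - j40.44 V
  V3 = 162·(cos(-55.5°) + j·sin(-55.5°)) = 91.76 - j133.5 V
  V4 = 12.2·(cos(-90.0°) + j·sin(-90.0°)) = 0 - j12.2 V
Step 2 — Sum components: V_total = 23.81 - j360.1 V.
Step 3 — Convert to polar: |V_total| = 360.9 V, ∠V_total = -86.2°.

V_total = 360.9∠-86.2° V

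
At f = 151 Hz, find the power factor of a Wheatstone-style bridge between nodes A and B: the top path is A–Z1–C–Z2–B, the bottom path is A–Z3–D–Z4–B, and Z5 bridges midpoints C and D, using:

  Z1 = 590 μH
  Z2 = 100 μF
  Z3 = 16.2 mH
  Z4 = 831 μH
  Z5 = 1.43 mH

Step 1 — Angular frequency: ω = 2π·f = 2π·151 = 948.8 rad/s.
Step 2 — Component impedances:
  Z1: Z = jωL = j·948.8·0.00059 = 0 + j0.5598 Ω
  Z2: Z = 1/(jωC) = -j/(ω·C) = 0 - j10.54 Ω
  Z3: Z = jωL = j·948.8·0.0162 = 0 + j15.37 Ω
  Z4: Z = jωL = j·948.8·0.000831 = 0 + j0.7884 Ω
  Z5: Z = jωL = j·948.8·0.00143 = 0 + j1.357 Ω
Step 3 — Bridge requires nodal analysis (the Z5 bridge couples midpoints C and D, so the two paths cannot be reduced to a simple series/parallel combination). Setting node B to ground and injecting 1 A at node A, the 3-node admittance system at A, C, D solves to V_A = Z_AB = 0 + j2.96 Ω = 2.96∠90.0° Ω.
Step 4 — Power factor: PF = cos(φ) = Re(Z)/|Z| = 0/2.96 = 0.
Step 5 — Type: Im(Z) = 2.96 ⇒ lagging (phase φ = 90.0°).

PF = 0 (lagging, φ = 90.0°)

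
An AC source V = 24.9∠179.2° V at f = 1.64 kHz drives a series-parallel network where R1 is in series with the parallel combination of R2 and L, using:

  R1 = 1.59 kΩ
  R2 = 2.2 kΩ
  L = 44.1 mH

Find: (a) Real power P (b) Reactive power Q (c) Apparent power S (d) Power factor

Step 1 — Angular frequency: ω = 2π·f = 2π·1640 = 1.03e+04 rad/s.
Step 2 — Component impedances:
  R1: Z = R = 1590 Ω
  R2: Z = R = 2200 Ω
  L: Z = jωL = j·1.03e+04·0.0441 = 0 + j454.4 Ω
Step 3 — Parallel branch: R2 || L = 1/(1/R2 + 1/L) = 90.02 + j435.8 Ω.
Step 4 — Series with R1: Z_total = R1 + (R2 || L) = 1680 + j435.8 Ω = 1736∠14.5° Ω.
Step 5 — Source phasor: V = 24.9∠179.2° V = -24.9 + j0.3477 V.
Step 6 — Current: I = V / Z = -0.01384 + j0.003796 A = 0.01435∠164.7° A.
Step 7 — Complex power: S = V·I* = 0.3458 + j0.0897 VA.
Step 8 — Real power: P = Re(S) = 0.3458 W.
Step 9 — Reactive power: Q = Im(S) = 0.0897 VAR.
Step 10 — Apparent power: |S| = 0.3572 VA.
Step 11 — Power factor: PF = P/|S| = 0.968 (lagging).

(a) P = 0.3458 W  (b) Q = 0.0897 VAR  (c) S = 0.3572 VA  (d) PF = 0.968 (lagging)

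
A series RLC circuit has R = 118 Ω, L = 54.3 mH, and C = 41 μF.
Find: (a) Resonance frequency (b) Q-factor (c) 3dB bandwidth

Step 1 — Resonance: ω₀ = 1/√(LC) = 1/√(0.0543·4.1e-05) = 670.2 rad/s.
Step 2 — f₀ = ω₀/(2π) = 106.7 Hz.
Step 3 — Series Q: Q = ω₀L/R = 670.2·0.0543/118 = 0.3084.
Step 4 — Bandwidth: Δω = ω₀/Q = 2173 rad/s; BW = Δω/(2π) = 345.9 Hz.

(a) f₀ = 106.7 Hz  (b) Q = 0.3084  (c) BW = 345.9 Hz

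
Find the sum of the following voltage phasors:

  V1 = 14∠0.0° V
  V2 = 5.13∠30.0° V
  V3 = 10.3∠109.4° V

Step 1 — Convert each phasor to rectangular form:
  V1 = 14·(cos(0.0°) + j·sin(0.0°)) = 14 V
  V2 = 5.13·(cos(30.0°) + j·sin(30.0°)) = 4.443 + j2.565 V
  V3 = 10.3·(cos(109.4°) + j·sin(109.4°)) = -3.421 + j9.715 V
Step 2 — Sum components: V_total = 15.02 + j12.28 V.
Step 3 — Convert to polar: |V_total| = 19.4 V, ∠V_total = 39.3°.

V_total = 19.4∠39.3° V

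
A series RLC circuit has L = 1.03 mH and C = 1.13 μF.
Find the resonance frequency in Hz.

Step 1 — Resonance condition Im(Z)=0 gives ω₀ = 1/√(LC).
Step 2 — ω₀ = 1/√(0.00103·1.13e-06) = 2.931e+04 rad/s.
Step 3 — f₀ = ω₀/(2π) = 4665 Hz.

f₀ = 4665 Hz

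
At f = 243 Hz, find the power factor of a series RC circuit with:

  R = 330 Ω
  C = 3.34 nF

Step 1 — Angular frequency: ω = 2π·f = 2π·243 = 1527 rad/s.
Step 2 — Component impedances:
  R: Z = R = 330 Ω
  C: Z = 1/(jωC) = -j/(ω·C) = 0 - j1.961e+05 Ω
Step 3 — Series combination: Z_total = R + C = 330 - j1.961e+05 Ω = 1.961e+05∠-89.9° Ω.
Step 4 — Power factor: PF = cos(φ) = Re(Z)/|Z| = 330/1.961e+05 = 0.001683.
Step 5 — Type: Im(Z) = -1.961e+05 ⇒ leading (phase φ = -89.9°).

PF = 0.001683 (leading, φ = -89.9°)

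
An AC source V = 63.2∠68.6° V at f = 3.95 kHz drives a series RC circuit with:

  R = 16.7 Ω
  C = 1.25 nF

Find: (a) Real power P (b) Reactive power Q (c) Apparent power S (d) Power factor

Step 1 — Angular frequency: ω = 2π·f = 2π·3950 = 2.482e+04 rad/s.
Step 2 — Component impedances:
  R: Z = R = 16.7 Ω
  C: Z = 1/(jωC) = -j/(ω·C) = 0 - j3.223e+04 Ω
Step 3 — Series combination: Z_total = R + C = 16.7 - j3.223e+04 Ω = 3.223e+04∠-90.0° Ω.
Step 4 — Source phasor: V = 63.2∠68.6° V = 23.06 + j58.84 V.
Step 5 — Current: I = V / Z = -0.001825 + j0.0007163 A = 0.001961∠158.6° A.
Step 6 — Complex power: S = V·I* = 6.42e-05 - j0.1239 VA.
Step 7 — Real power: P = Re(S) = 6.42e-05 W.
Step 8 — Reactive power: Q = Im(S) = -0.1239 VAR.
Step 9 — Apparent power: |S| = 0.1239 VA.
Step 10 — Power factor: PF = P/|S| = 0.0005181 (leading).

(a) P = 6.42e-05 W  (b) Q = -0.1239 VAR  (c) S = 0.1239 VA  (d) PF = 0.0005181 (leading)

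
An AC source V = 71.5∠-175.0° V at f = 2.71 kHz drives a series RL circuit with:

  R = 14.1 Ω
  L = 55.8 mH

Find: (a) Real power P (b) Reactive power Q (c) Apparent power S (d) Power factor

Step 1 — Angular frequency: ω = 2π·f = 2π·2710 = 1.703e+04 rad/s.
Step 2 — Component impedances:
  R: Z = R = 14.1 Ω
  L: Z = jωL = j·1.703e+04·0.0558 = 0 + j950.1 Ω
Step 3 — Series combination: Z_total = R + L = 14.1 + j950.1 Ω = 950.2∠89.1° Ω.
Step 4 — Source phasor: V = 71.5∠-175.0° V = -71.23 - j6.232 V.
Step 5 — Current: I = V / Z = -0.00767 + j0.07485 A = 0.07524∠95.9° A.
Step 6 — Complex power: S = V·I* = 0.07983 + j5.379 VA.
Step 7 — Real power: P = Re(S) = 0.07983 W.
Step 8 — Reactive power: Q = Im(S) = 5.379 VAR.
Step 9 — Apparent power: |S| = 5.38 VA.
Step 10 — Power factor: PF = P/|S| = 0.01484 (lagging).

(a) P = 0.07983 W  (b) Q = 5.379 VAR  (c) S = 5.38 VA  (d) PF = 0.01484 (lagging)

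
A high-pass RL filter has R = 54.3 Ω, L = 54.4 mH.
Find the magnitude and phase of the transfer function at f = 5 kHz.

Step 1 — Angular frequency: ω = 2π·5000 = 3.142e+04 rad/s.
Step 2 — Transfer function: H(jω) = jωL/(R + jωL).
Step 3 — Numerator jωL = j·1709; denominator R + jωL = 54.3 + j1709.
Step 4 — H = 0.999 + j0.03174.
Step 5 — Magnitude: |H| = 0.9995 (-0.0 dB); phase: φ = 1.8°.

|H| = 0.9995 (-0.0 dB), φ = 1.8°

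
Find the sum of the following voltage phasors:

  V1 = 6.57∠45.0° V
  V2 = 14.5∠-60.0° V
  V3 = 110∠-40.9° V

Step 1 — Convert each phasor to rectangular form:
  V1 = 6.57·(cos(45.0°) + j·sin(45.0°)) = 4.646 + j4.646 V
  V2 = 14.5·(cos(-60.0°) + j·sin(-60.0°)) = 7.25 - j12.56 V
  V3 = 110·(cos(-40.9°) + j·sin(-40.9°)) = 83.14 - j72.02 V
Step 2 — Sum components: V_total = 95.04 - j79.93 V.
Step 3 — Convert to polar: |V_total| = 124.2 V, ∠V_total = -40.1°.

V_total = 124.2∠-40.1° V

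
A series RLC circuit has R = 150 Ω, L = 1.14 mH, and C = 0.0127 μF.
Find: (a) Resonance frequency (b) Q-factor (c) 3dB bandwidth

Step 1 — Resonance condition Im(Z)=0 gives ω₀ = 1/√(LC).
Step 2 — ω₀ = 1/√(0.00114·1.27e-08) = 2.628e+05 rad/s.
Step 3 — f₀ = ω₀/(2π) = 4.183e+04 Hz.
Step 4 — Series Q: Q = ω₀L/R = 2.628e+05·0.00114/150 = 1.997.
Step 5 — 3dB bandwidth: Δω = ω₀/Q = 1.316e+05 rad/s; BW = Δω/(2π) = 2.094e+04 Hz.

(a) f₀ = 4.183e+04 Hz  (b) Q = 1.997  (c) BW = 2.094e+04 Hz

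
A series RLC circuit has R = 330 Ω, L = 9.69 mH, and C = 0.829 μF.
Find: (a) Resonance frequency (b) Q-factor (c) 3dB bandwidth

Step 1 — Resonance condition Im(Z)=0 gives ω₀ = 1/√(LC).
Step 2 — ω₀ = 1/√(0.00969·8.29e-07) = 1.116e+04 rad/s.
Step 3 — f₀ = ω₀/(2π) = 1776 Hz.
Step 4 — Series Q: Q = ω₀L/R = 1.116e+04·0.00969/330 = 0.3276.
Step 5 — 3dB bandwidth: Δω = ω₀/Q = 3.406e+04 rad/s; BW = Δω/(2π) = 5420 Hz.

(a) f₀ = 1776 Hz  (b) Q = 0.3276  (c) BW = 5420 Hz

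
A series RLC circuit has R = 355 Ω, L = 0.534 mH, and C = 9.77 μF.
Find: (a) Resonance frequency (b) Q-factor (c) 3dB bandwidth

Step 1 — Resonance condition Im(Z)=0 gives ω₀ = 1/√(LC).
Step 2 — ω₀ = 1/√(0.000534·9.77e-06) = 1.384e+04 rad/s.
Step 3 — f₀ = ω₀/(2π) = 2203 Hz.
Step 4 — Series Q: Q = ω₀L/R = 1.384e+04·0.000534/355 = 0.02083.
Step 5 — 3dB bandwidth: Δω = ω₀/Q = 6.648e+05 rad/s; BW = Δω/(2π) = 1.058e+05 Hz.

(a) f₀ = 2203 Hz  (b) Q = 0.02083  (c) BW = 1.058e+05 Hz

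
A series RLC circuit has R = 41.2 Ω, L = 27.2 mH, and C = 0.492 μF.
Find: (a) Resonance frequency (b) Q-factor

Step 1 — Resonance condition Im(Z)=0 gives ω₀ = 1/√(LC).
Step 2 — ω₀ = 1/√(0.0272·4.92e-07) = 8644 rad/s.
Step 3 — f₀ = ω₀/(2π) = 1376 Hz.
Step 4 — Series Q: Q = ω₀L/R = 8644·0.0272/41.2 = 5.707.

(a) f₀ = 1376 Hz  (b) Q = 5.707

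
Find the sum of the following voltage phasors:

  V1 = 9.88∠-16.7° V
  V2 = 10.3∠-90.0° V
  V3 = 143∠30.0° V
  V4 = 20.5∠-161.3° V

Step 1 — Convert each phasor to rectangular form:
  V1 = 9.88·(cos(-16.7°) + j·sin(-16.7°)) = 9.463 - j2.839 V
  V2 = 10.3·(cos(-90.0°) + j·sin(-90.0°)) = 0 - j10.3 V
  V3 = 143·(cos(30.0°) + j·sin(30.0°)) = 123.8 + j71.5 V
  V4 = 20.5·(cos(-161.3°) + j·sin(-161.3°)) = -19.42 - j6.573 V
Step 2 — Sum components: V_total = 113.9 + j51.79 V.
Step 3 — Convert to polar: |V_total| = 125.1 V, ∠V_total = 24.5°.

V_total = 125.1∠24.5° V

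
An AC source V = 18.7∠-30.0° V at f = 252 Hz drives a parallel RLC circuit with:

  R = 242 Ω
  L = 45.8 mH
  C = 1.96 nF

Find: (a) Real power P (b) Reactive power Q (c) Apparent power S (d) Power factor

Step 1 — Angular frequency: ω = 2π·f = 2π·252 = 1583 rad/s.
Step 2 — Component impedances:
  R: Z = R = 242 Ω
  L: Z = jωL = j·1583·0.0458 = 0 + j72.52 Ω
  C: Z = 1/(jωC) = -j/(ω·C) = 0 - j3.222e+05 Ω
Step 3 — Parallel combination: 1/Z_total = 1/R + 1/L + 1/C; Z_total = 19.95 + j66.56 Ω = 69.48∠73.3° Ω.
Step 4 — Source phasor: V = 18.7∠-30.0° V = 16.19 - j9.35 V.
Step 5 — Current: I = V / Z = -0.06198 - j0.2619 A = 0.2691∠-103.3° A.
Step 6 — Complex power: S = V·I* = 1.445 + j4.821 VA.
Step 7 — Real power: P = Re(S) = 1.445 W.
Step 8 — Reactive power: Q = Im(S) = 4.821 VAR.
Step 9 — Apparent power: |S| = 5.033 VA.
Step 10 — Power factor: PF = P/|S| = 0.2871 (lagging).

(a) P = 1.445 W  (b) Q = 4.821 VAR  (c) S = 5.033 VA  (d) PF = 0.2871 (lagging)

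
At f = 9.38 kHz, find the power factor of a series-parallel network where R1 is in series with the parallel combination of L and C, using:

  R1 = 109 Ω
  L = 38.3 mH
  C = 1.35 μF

Step 1 — Angular frequency: ω = 2π·f = 2π·9380 = 5.894e+04 rad/s.
Step 2 — Component impedances:
  R1: Z = R = 109 Ω
  L: Z = jωL = j·5.894e+04·0.0383 = 0 + j2257 Ω
  C: Z = 1/(jωC) = -j/(ω·C) = 0 - j12.57 Ω
Step 3 — Parallel branch: L || C = 1/(1/L + 1/C) = 0 - j12.64 Ω.
Step 4 — Series with R1: Z_total = R1 + (L || C) = 109 - j12.64 Ω = 109.7∠-6.6° Ω.
Step 5 — Power factor: PF = cos(φ) = Re(Z)/|Z| = 109/109.73 = 0.9933.
Step 6 — Type: Im(Z) = -12.64 ⇒ leading (phase φ = -6.6°).

PF = 0.9933 (leading, φ = -6.6°)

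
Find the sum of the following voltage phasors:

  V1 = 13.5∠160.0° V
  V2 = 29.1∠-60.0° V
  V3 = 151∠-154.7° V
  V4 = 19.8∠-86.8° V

Step 1 — Convert each phasor to rectangular form:
  V1 = 13.5·(cos(160.0°) + j·sin(160.0°)) = -12.69 + j4.617 V
  V2 = 29.1·(cos(-60.0°) + j·sin(-60.0°)) = 14.55 - j25.2 V
  V3 = 151·(cos(-154.7°) + j·sin(-154.7°)) = -136.5 - j64.53 V
  V4 = 19.8·(cos(-86.8°) + j·sin(-86.8°)) = 1.105 - j19.77 V
Step 2 — Sum components: V_total = -133.5 - j104.9 V.
Step 3 — Convert to polar: |V_total| = 169.8 V, ∠V_total = -141.9°.

V_total = 169.8∠-141.9° V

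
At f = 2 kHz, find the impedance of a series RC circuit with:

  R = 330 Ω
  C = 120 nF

Step 1 — Angular frequency: ω = 2π·f = 2π·2000 = 1.257e+04 rad/s.
Step 2 — Component impedances:
  R: Z = R = 330 Ω
  C: Z = 1/(jωC) = -j/(ω·C) = 0 - j663.1 Ω
Step 3 — Series combination: Z_total = R + C = 330 - j663.1 Ω = 740.7∠-63.5° Ω.

Z = 330 - j663.1 Ω = 740.7∠-63.5° Ω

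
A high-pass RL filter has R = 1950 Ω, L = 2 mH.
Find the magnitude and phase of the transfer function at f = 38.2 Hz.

Step 1 — Angular frequency: ω = 2π·38.2 = 240 rad/s.
Step 2 — Transfer function: H(jω) = jωL/(R + jωL).
Step 3 — Numerator jωL = j·0.48; denominator R + jωL = 1950 + j0.48.
Step 4 — H = 6.06e-08 + j0.0002462.
Step 5 — Magnitude: |H| = 0.0002462 (-72.2 dB); phase: φ = 90.0°.

|H| = 0.0002462 (-72.2 dB), φ = 90.0°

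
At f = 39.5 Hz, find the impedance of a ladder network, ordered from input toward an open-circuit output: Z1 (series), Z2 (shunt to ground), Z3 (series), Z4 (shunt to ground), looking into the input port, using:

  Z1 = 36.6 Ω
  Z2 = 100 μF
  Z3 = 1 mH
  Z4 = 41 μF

Step 1 — Angular frequency: ω = 2π·f = 2π·39.5 = 248.2 rad/s.
Step 2 — Component impedances:
  Z1: Z = R = 36.6 Ω
  Z2: Z = 1/(jωC) = -j/(ω·C) = 0 - j40.29 Ω
  Z3: Z = jωL = j·248.2·0.001 = 0 + j0.2482 Ω
  Z4: Z = 1/(jωC) = -j/(ω·C) = 0 - j98.27 Ω
Step 3 — Ladder network (open output): work backward from the far end, alternating series and parallel combinations. Z_in = 36.6 - j28.56 Ω = 46.42∠-38.0° Ω.

Z = 36.6 - j28.56 Ω = 46.42∠-38.0° Ω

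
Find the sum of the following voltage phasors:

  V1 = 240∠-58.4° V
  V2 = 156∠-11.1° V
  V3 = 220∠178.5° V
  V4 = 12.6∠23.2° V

Step 1 — Convert each phasor to rectangular form:
  V1 = 240·(cos(-58.4°) + j·sin(-58.4°)) = 125.8 - j204.4 V
  V2 = 156·(cos(-11.1°) + j·sin(-11.1°)) = 153.1 - j30.03 V
  V3 = 220·(cos(178.5°) + j·sin(178.5°)) = -219.9 + j5.759 V
  V4 = 12.6·(cos(23.2°) + j·sin(23.2°)) = 11.58 + j4.964 V
Step 2 — Sum components: V_total = 70.49 - j223.7 V.
Step 3 — Convert to polar: |V_total| = 234.6 V, ∠V_total = -72.5°.

V_total = 234.6∠-72.5° V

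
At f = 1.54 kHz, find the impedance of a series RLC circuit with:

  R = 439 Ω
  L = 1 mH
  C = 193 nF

Step 1 — Angular frequency: ω = 2π·f = 2π·1540 = 9676 rad/s.
Step 2 — Component impedances:
  R: Z = R = 439 Ω
  L: Z = jωL = j·9676·0.001 = 0 + j9.676 Ω
  C: Z = 1/(jωC) = -j/(ω·C) = 0 - j535.5 Ω
Step 3 — Series combination: Z_total = R + L + C = 439 - j525.8 Ω = 685∠-50.1° Ω.

Z = 439 - j525.8 Ω = 685∠-50.1° Ω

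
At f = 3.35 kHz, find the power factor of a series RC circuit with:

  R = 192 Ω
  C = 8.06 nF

Step 1 — Angular frequency: ω = 2π·f = 2π·3350 = 2.105e+04 rad/s.
Step 2 — Component impedances:
  R: Z = R = 192 Ω
  C: Z = 1/(jωC) = -j/(ω·C) = 0 - j5894 Ω
Step 3 — Series combination: Z_total = R + C = 192 - j5894 Ω = 5898∠-88.1° Ω.
Step 4 — Power factor: PF = cos(φ) = Re(Z)/|Z| = 192/5897.5 = 0.03256.
Step 5 — Type: Im(Z) = -5894 ⇒ leading (phase φ = -88.1°).

PF = 0.03256 (leading, φ = -88.1°)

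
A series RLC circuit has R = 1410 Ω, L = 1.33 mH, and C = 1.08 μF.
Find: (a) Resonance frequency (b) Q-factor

Step 1 — Resonance condition Im(Z)=0 gives ω₀ = 1/√(LC).
Step 2 — ω₀ = 1/√(0.00133·1.08e-06) = 2.639e+04 rad/s.
Step 3 — f₀ = ω₀/(2π) = 4199 Hz.
Step 4 — Series Q: Q = ω₀L/R = 2.639e+04·0.00133/1410 = 0.02489.

(a) f₀ = 4199 Hz  (b) Q = 0.02489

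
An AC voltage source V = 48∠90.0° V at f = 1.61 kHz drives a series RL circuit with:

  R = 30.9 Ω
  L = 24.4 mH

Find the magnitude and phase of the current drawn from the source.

Step 1 — Angular frequency: ω = 2π·f = 2π·1610 = 1.012e+04 rad/s.
Step 2 — Component impedances:
  R: Z = R = 30.9 Ω
  L: Z = jωL = j·1.012e+04·0.0244 = 0 + j246.8 Ω
Step 3 — Series combination: Z_total = R + L = 30.9 + j246.8 Ω = 248.8∠82.9° Ω.
Step 4 — Source phasor: V = 48∠90.0° V = 0 + j48 V.
Step 5 — Ohm's law: I = V / Z_total = (0 + j48) / (30.9 + j246.8) = 0.1915 + j0.02397 A.
Step 6 — Convert to polar: |I| = 0.193 A, ∠I = 7.1°.

I = 0.193∠7.1° A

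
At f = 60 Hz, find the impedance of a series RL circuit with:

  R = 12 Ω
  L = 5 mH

Step 1 — Angular frequency: ω = 2π·f = 2π·60 = 377 rad/s.
Step 2 — Component impedances:
  R: Z = R = 12 Ω
  L: Z = jωL = j·377·0.005 = 0 + j1.885 Ω
Step 3 — Series combination: Z_total = R + L = 12 + j1.885 Ω = 12.15∠8.9° Ω.

Z = 12 + j1.885 Ω = 12.15∠8.9° Ω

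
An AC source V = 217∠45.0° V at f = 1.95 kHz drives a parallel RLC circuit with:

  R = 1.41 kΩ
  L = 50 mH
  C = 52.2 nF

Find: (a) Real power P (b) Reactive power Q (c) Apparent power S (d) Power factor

Step 1 — Angular frequency: ω = 2π·f = 2π·1950 = 1.225e+04 rad/s.
Step 2 — Component impedances:
  R: Z = R = 1410 Ω
  L: Z = jωL = j·1.225e+04·0.05 = 0 + j612.6 Ω
  C: Z = 1/(jωC) = -j/(ω·C) = 0 - j1564 Ω
Step 3 — Parallel combination: 1/Z_total = 1/R + 1/L + 1/C; Z_total = 476.4 + j666.9 Ω = 819.6∠54.5° Ω.
Step 4 — Source phasor: V = 217∠45.0° V = 153.4 + j153.4 V.
Step 5 — Current: I = V / Z = 0.2612 - j0.04351 A = 0.2648∠-9.5° A.
Step 6 — Complex power: S = V·I* = 33.4 + j46.75 VA.
Step 7 — Real power: P = Re(S) = 33.4 W.
Step 8 — Reactive power: Q = Im(S) = 46.75 VAR.
Step 9 — Apparent power: |S| = 57.45 VA.
Step 10 — Power factor: PF = P/|S| = 0.5813 (lagging).

(a) P = 33.4 W  (b) Q = 46.75 VAR  (c) S = 57.45 VA  (d) PF = 0.5813 (lagging)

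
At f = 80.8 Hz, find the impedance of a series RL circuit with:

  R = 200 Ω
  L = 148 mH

Step 1 — Angular frequency: ω = 2π·f = 2π·80.8 = 507.7 rad/s.
Step 2 — Component impedances:
  R: Z = R = 200 Ω
  L: Z = jωL = j·507.7·0.148 = 0 + j75.14 Ω
Step 3 — Series combination: Z_total = R + L = 200 + j75.14 Ω = 213.6∠20.6° Ω.

Z = 200 + j75.14 Ω = 213.6∠20.6° Ω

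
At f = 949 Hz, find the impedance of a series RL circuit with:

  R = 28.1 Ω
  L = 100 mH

Step 1 — Angular frequency: ω = 2π·f = 2π·949 = 5963 rad/s.
Step 2 — Component impedances:
  R: Z = R = 28.1 Ω
  L: Z = jωL = j·5963·0.1 = 0 + j596.3 Ω
Step 3 — Series combination: Z_total = R + L = 28.1 + j596.3 Ω = 596.9∠87.3° Ω.

Z = 28.1 + j596.3 Ω = 596.9∠87.3° Ω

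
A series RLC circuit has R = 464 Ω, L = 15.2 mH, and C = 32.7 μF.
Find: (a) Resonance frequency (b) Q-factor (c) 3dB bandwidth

Step 1 — Resonance: ω₀ = 1/√(LC) = 1/√(0.0152·3.27e-05) = 1418 rad/s.
Step 2 — f₀ = ω₀/(2π) = 225.7 Hz.
Step 3 — Series Q: Q = ω₀L/R = 1418·0.0152/464 = 0.04647.
Step 4 — Bandwidth: Δω = ω₀/Q = 3.053e+04 rad/s; BW = Δω/(2π) = 4858 Hz.

(a) f₀ = 225.7 Hz  (b) Q = 0.04647  (c) BW = 4858 Hz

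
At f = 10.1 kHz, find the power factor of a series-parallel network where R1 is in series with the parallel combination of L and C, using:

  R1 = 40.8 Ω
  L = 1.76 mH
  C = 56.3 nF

Step 1 — Angular frequency: ω = 2π·f = 2π·1.01e+04 = 6.346e+04 rad/s.
Step 2 — Component impedances:
  R1: Z = R = 40.8 Ω
  L: Z = jωL = j·6.346e+04·0.00176 = 0 + j111.7 Ω
  C: Z = 1/(jωC) = -j/(ω·C) = 0 - j279.9 Ω
Step 3 — Parallel branch: L || C = 1/(1/L + 1/C) = 0 + j185.9 Ω.
Step 4 — Series with R1: Z_total = R1 + (L || C) = 40.8 + j185.9 Ω = 190.3∠77.6° Ω.
Step 5 — Power factor: PF = cos(φ) = Re(Z)/|Z| = 40.8/190.3 = 0.2144.
Step 6 — Type: Im(Z) = 185.9 ⇒ lagging (phase φ = 77.6°).

PF = 0.2144 (lagging, φ = 77.6°)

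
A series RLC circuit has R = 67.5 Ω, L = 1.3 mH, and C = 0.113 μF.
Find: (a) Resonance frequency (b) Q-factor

Step 1 — Resonance condition Im(Z)=0 gives ω₀ = 1/√(LC).
Step 2 — ω₀ = 1/√(0.0013·1.13e-07) = 8.251e+04 rad/s.
Step 3 — f₀ = ω₀/(2π) = 1.313e+04 Hz.
Step 4 — Series Q: Q = ω₀L/R = 8.251e+04·0.0013/67.5 = 1.589.

(a) f₀ = 1.313e+04 Hz  (b) Q = 1.589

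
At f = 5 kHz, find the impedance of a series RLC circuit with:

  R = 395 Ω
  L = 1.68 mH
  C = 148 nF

Step 1 — Angular frequency: ω = 2π·f = 2π·5000 = 3.142e+04 rad/s.
Step 2 — Component impedances:
  R: Z = R = 395 Ω
  L: Z = jωL = j·3.142e+04·0.00168 = 0 + j52.78 Ω
  C: Z = 1/(jωC) = -j/(ω·C) = 0 - j215.1 Ω
Step 3 — Series combination: Z_total = R + L + C = 395 - j162.3 Ω = 427∠-22.3° Ω.

Z = 395 - j162.3 Ω = 427∠-22.3° Ω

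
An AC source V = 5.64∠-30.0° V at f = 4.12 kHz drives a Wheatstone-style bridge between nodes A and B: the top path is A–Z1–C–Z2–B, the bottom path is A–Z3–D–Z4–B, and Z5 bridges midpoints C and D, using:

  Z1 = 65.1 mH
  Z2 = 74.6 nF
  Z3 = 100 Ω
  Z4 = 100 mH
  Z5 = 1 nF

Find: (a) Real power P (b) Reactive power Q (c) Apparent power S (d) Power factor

Step 1 — Angular frequency: ω = 2π·f = 2π·4120 = 2.589e+04 rad/s.
Step 2 — Component impedances:
  Z1: Z = jωL = j·2.589e+04·0.0651 = 0 + j1685 Ω
  Z2: Z = 1/(jωC) = -j/(ω·C) = 0 - j517.8 Ω
  Z3: Z = R = 100 Ω
  Z4: Z = jωL = j·2.589e+04·0.1 = 0 + j2589 Ω
  Z5: Z = 1/(jωC) = -j/(ω·C) = 0 - j3.863e+04 Ω
Step 3 — Bridge requires nodal analysis (the Z5 bridge couples midpoints C and D, so the two paths cannot be reduced to a simple series/parallel combination). Setting node B to ground and injecting 1 A at node A, the 3-node admittance system at A, C, D solves to V_A = Z_AB = 8.627 + j840.6 Ω = 840.6∠89.4° Ω.
Step 4 — Source phasor: V = 5.64∠-30.0° V = 4.884 - j2.82 V.
Step 5 — Current: I = V / Z = -0.003295 - j0.005845 A = 0.006709∠-119.4° A.
Step 6 — Complex power: S = V·I* = 0.0003884 + j0.03784 VA.
Step 7 — Real power: P = Re(S) = 0.0003884 W.
Step 8 — Reactive power: Q = Im(S) = 0.03784 VAR.
Step 9 — Apparent power: |S| = 0.03784 VA.
Step 10 — Power factor: PF = P/|S| = 0.01026 (lagging).

(a) P = 0.0003884 W  (b) Q = 0.03784 VAR  (c) S = 0.03784 VA  (d) PF = 0.01026 (lagging)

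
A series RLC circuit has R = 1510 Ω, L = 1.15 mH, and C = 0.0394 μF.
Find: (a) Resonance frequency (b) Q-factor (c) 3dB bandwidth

Step 1 — Resonance: ω₀ = 1/√(LC) = 1/√(0.00115·3.94e-08) = 1.486e+05 rad/s.
Step 2 — f₀ = ω₀/(2π) = 2.364e+04 Hz.
Step 3 — Series Q: Q = ω₀L/R = 1.486e+05·0.00115/1510 = 0.1131.
Step 4 — Bandwidth: Δω = ω₀/Q = 1.313e+06 rad/s; BW = Δω/(2π) = 2.09e+05 Hz.

(a) f₀ = 2.364e+04 Hz  (b) Q = 0.1131  (c) BW = 2.09e+05 Hz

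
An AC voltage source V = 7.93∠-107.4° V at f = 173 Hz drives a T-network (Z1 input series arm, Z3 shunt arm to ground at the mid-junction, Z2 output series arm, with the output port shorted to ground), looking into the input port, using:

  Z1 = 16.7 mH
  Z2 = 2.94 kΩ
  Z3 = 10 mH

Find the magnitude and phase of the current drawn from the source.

Step 1 — Angular frequency: ω = 2π·f = 2π·173 = 1087 rad/s.
Step 2 — Component impedances:
  Z1: Z = jωL = j·1087·0.0167 = 0 + j18.15 Ω
  Z2: Z = R = 2940 Ω
  Z3: Z = jωL = j·1087·0.01 = 0 + j10.87 Ω
Step 3 — With the output port shorted to ground, the output series arm Z2 runs from the junction to ground; the shunt arm Z3 also runs from the junction to ground. They appear in parallel: Z3 || Z2 = 0.04019 + j10.87 Ω.
Step 4 — Series with input arm Z1: Z_in = Z1 + (Z3 || Z2) = 0.04019 + j29.02 Ω = 29.02∠89.9° Ω.
Step 5 — Source phasor: V = 7.93∠-107.4° V = -2.371 - j7.567 V.
Step 6 — Ohm's law: I = V / Z_total = (-2.371 - j7.567) / (0.04019 + j29.02) = -0.2608 + j0.08135 A.
Step 7 — Convert to polar: |I| = 0.2732 A, ∠I = 162.7°.

I = 0.2732∠162.7° A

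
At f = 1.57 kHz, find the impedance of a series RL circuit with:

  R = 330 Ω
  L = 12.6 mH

Step 1 — Angular frequency: ω = 2π·f = 2π·1570 = 9865 rad/s.
Step 2 — Component impedances:
  R: Z = R = 330 Ω
  L: Z = jωL = j·9865·0.0126 = 0 + j124.3 Ω
Step 3 — Series combination: Z_total = R + L = 330 + j124.3 Ω = 352.6∠20.6° Ω.

Z = 330 + j124.3 Ω = 352.6∠20.6° Ω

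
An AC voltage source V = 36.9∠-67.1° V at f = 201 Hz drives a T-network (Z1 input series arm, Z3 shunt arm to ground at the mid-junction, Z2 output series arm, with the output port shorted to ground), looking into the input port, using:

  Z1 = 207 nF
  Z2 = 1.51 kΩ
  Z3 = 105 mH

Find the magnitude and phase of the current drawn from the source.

Step 1 — Angular frequency: ω = 2π·f = 2π·201 = 1263 rad/s.
Step 2 — Component impedances:
  Z1: Z = 1/(jωC) = -j/(ω·C) = 0 - j3825 Ω
  Z2: Z = R = 1510 Ω
  Z3: Z = jωL = j·1263·0.105 = 0 + j132.6 Ω
Step 3 — With the output port shorted to ground, the output series arm Z2 runs from the junction to ground; the shunt arm Z3 also runs from the junction to ground. They appear in parallel: Z3 || Z2 = 11.56 + j131.6 Ω.
Step 4 — Series with input arm Z1: Z_in = Z1 + (Z3 || Z2) = 11.56 - j3694 Ω = 3694∠-89.8° Ω.
Step 5 — Source phasor: V = 36.9∠-67.1° V = 14.36 - j33.99 V.
Step 6 — Ohm's law: I = V / Z_total = (14.36 - j33.99) / (11.56 - j3694) = 0.009215 + j0.003859 A.
Step 7 — Convert to polar: |I| = 0.00999 A, ∠I = 22.7°.

I = 0.00999∠22.7° A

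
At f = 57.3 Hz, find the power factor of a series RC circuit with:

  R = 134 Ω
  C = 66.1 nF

Step 1 — Angular frequency: ω = 2π·f = 2π·57.3 = 360 rad/s.
Step 2 — Component impedances:
  R: Z = R = 134 Ω
  C: Z = 1/(jωC) = -j/(ω·C) = 0 - j4.202e+04 Ω
Step 3 — Series combination: Z_total = R + C = 134 - j4.202e+04 Ω = 4.202e+04∠-89.8° Ω.
Step 4 — Power factor: PF = cos(φ) = Re(Z)/|Z| = 134/4.202e+04 = 0.003189.
Step 5 — Type: Im(Z) = -4.202e+04 ⇒ leading (phase φ = -89.8°).

PF = 0.003189 (leading, φ = -89.8°)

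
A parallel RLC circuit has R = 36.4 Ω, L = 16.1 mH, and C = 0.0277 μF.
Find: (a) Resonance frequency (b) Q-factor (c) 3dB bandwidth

Step 1 — Resonance: ω₀ = 1/√(LC) = 1/√(0.0161·2.77e-08) = 4.735e+04 rad/s.
Step 2 — f₀ = ω₀/(2π) = 7536 Hz.
Step 3 — Parallel Q: Q = R/(ω₀L) = 36.4/(4.735e+04·0.0161) = 0.04775.
Step 4 — Bandwidth: Δω = ω₀/Q = 9.918e+05 rad/s; BW = Δω/(2π) = 1.578e+05 Hz.

(a) f₀ = 7536 Hz  (b) Q = 0.04775  (c) BW = 1.578e+05 Hz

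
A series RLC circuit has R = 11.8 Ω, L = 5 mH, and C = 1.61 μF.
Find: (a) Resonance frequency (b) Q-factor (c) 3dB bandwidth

Step 1 — Resonance: ω₀ = 1/√(LC) = 1/√(0.005·1.61e-06) = 1.115e+04 rad/s.
Step 2 — f₀ = ω₀/(2π) = 1774 Hz.
Step 3 — Series Q: Q = ω₀L/R = 1.115e+04·0.005/11.8 = 4.723.
Step 4 — Bandwidth: Δω = ω₀/Q = 2360 rad/s; BW = Δω/(2π) = 375.6 Hz.

(a) f₀ = 1774 Hz  (b) Q = 4.723  (c) BW = 375.6 Hz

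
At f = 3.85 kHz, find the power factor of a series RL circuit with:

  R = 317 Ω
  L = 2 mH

Step 1 — Angular frequency: ω = 2π·f = 2π·3850 = 2.419e+04 rad/s.
Step 2 — Component impedances:
  R: Z = R = 317 Ω
  L: Z = jωL = j·2.419e+04·0.002 = 0 + j48.38 Ω
Step 3 — Series combination: Z_total = R + L = 317 + j48.38 Ω = 320.7∠8.7° Ω.
Step 4 — Power factor: PF = cos(φ) = Re(Z)/|Z| = 317/320.67 = 0.9886.
Step 5 — Type: Im(Z) = 48.38 ⇒ lagging (phase φ = 8.7°).

PF = 0.9886 (lagging, φ = 8.7°)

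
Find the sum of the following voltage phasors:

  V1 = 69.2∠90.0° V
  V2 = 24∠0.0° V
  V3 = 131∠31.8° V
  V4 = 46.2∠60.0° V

Step 1 — Convert each phasor to rectangular form:
  V1 = 69.2·(cos(90.0°) + j·sin(90.0°)) = 0 + j69.2 V
  V2 = 24·(cos(0.0°) + j·sin(0.0°)) = 24 V
  V3 = 131·(cos(31.8°) + j·sin(31.8°)) = 111.3 + j69.03 V
  V4 = 46.2·(cos(60.0°) + j·sin(60.0°)) = 23.1 + j40.01 V
Step 2 — Sum components: V_total = 158.4 + j178.2 V.
Step 3 — Convert to polar: |V_total| = 238.5 V, ∠V_total = 48.4°.

V_total = 238.5∠48.4° V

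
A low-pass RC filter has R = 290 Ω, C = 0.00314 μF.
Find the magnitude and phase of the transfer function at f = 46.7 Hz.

Step 1 — Angular frequency: ω = 2π·46.7 = 293.4 rad/s.
Step 2 — Transfer function: H(jω) = 1/(1 + jωRC).
Step 3 — Denominator: 1 + jωRC = 1 + j·293.4·290·3.14e-09 = 1 + j0.0002672.
Step 4 — H = 1 - j0.0002672.
Step 5 — Magnitude: |H| = 1 (-0.0 dB); phase: φ = -0.0°.

|H| = 1 (-0.0 dB), φ = -0.0°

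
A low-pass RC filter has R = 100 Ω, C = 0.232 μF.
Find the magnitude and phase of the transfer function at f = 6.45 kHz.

Step 1 — Angular frequency: ω = 2π·6450 = 4.053e+04 rad/s.
Step 2 — Transfer function: H(jω) = 1/(1 + jωRC).
Step 3 — Denominator: 1 + jωRC = 1 + j·4.053e+04·100·2.32e-07 = 1 + j0.9402.
Step 4 — H = 0.5308 - j0.4991.
Step 5 — Magnitude: |H| = 0.7285 (-2.8 dB); phase: φ = -43.2°.

|H| = 0.7285 (-2.8 dB), φ = -43.2°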